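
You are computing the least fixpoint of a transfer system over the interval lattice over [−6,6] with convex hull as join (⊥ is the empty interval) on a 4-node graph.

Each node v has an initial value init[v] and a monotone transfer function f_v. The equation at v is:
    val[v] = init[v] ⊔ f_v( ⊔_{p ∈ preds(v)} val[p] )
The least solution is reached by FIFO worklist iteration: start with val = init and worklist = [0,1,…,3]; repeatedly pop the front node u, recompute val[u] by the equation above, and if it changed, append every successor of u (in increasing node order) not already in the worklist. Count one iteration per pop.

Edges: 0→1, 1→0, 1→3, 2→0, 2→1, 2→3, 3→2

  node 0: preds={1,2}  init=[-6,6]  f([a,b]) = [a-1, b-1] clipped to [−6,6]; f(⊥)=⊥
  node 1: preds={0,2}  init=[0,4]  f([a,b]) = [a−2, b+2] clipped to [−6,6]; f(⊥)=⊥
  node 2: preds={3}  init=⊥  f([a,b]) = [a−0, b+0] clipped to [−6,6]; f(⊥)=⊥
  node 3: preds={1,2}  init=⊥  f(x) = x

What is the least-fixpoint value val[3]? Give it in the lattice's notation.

[-6,6]

Trace (9 dequeues):
  [1] u=0 | in [0,4] | out [-6,6] | ==
  [2] u=1 | in [-6,6] | out [-6,6] | prev [0,4] | push {0}
  [3] u=2 | in ⊥ | out ⊥ | ==
  [4] u=3 | in [-6,6] | out [-6,6] | prev ⊥ | push {2}
  [5] u=0 | in [-6,6] | out [-6,6] | ==
  [6] u=2 | in [-6,6] | out [-6,6] | prev ⊥ | push {0,1,3}
  [7] u=0 | in [-6,6] | out [-6,6] | ==
  [8] u=1 | in [-6,6] | out [-6,6] | ==
  [9] u=3 | in [-6,6] | out [-6,6] | ==

Converged values:
  [0] [-6,6]
  [1] [-6,6]
  [2] [-6,6]
  [3] [-6,6]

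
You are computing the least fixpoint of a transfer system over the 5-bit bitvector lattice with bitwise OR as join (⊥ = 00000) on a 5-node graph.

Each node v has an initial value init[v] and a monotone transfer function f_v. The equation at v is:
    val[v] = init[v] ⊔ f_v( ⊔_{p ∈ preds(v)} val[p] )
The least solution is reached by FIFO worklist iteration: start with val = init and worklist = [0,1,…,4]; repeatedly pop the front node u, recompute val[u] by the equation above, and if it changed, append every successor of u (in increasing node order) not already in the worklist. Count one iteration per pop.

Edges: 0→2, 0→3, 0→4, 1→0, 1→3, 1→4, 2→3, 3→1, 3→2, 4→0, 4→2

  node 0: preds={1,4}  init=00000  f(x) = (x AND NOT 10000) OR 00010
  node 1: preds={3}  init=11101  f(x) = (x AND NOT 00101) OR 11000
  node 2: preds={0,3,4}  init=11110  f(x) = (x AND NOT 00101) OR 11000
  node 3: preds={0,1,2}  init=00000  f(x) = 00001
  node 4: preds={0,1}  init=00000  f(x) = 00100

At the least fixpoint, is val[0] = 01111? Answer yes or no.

Worklist (8 pops):
  #1 pop 0: in=11101 → 01111 (was 00000); enqueue []
  #2 pop 1: in=00000 → 11101 (no change)
  #3 pop 2: in=01111 → 11110 (no change)
  #4 pop 3: in=11111 → 00001 (was 00000); enqueue [1,2]
  #5 pop 4: in=11111 → 00100 (was 00000); enqueue [0]
  #6 pop 1: in=00001 → 11101 (no change)
  #7 pop 2: in=01111 → 11110 (no change)
  #8 pop 0: in=11101 → 01111 (no change)

Fixpoint:
  val[0] = 01111
  val[1] = 11101
  val[2] = 11110
  val[3] = 00001
  val[4] = 00100

yes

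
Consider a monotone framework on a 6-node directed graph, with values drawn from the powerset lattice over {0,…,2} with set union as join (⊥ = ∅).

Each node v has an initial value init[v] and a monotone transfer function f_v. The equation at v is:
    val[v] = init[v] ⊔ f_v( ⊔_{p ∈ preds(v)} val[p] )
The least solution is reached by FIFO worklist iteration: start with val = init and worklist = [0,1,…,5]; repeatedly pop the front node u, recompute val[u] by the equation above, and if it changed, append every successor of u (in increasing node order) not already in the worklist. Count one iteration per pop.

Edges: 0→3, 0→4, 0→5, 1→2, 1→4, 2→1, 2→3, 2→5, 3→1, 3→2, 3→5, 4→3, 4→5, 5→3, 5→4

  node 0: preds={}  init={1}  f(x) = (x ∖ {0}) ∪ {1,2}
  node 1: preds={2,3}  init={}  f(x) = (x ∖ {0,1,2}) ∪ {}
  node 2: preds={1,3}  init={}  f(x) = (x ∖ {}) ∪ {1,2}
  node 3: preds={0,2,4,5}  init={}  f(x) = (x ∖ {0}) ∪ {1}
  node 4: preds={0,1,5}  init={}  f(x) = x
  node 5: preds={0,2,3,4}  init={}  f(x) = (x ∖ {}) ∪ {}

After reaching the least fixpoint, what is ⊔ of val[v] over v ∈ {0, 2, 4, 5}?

Worklist (10 pops):
  #1 pop 0: in={} → {1,2} (was {1}); enqueue []
  #2 pop 1: in={} → {} (no change)
  #3 pop 2: in={} → {1,2} (was {}); enqueue [1]
  #4 pop 3: in={1,2} → {1,2} (was {}); enqueue [2]
  #5 pop 4: in={1,2} → {1,2} (was {}); enqueue [3]
  #6 pop 5: in={1,2} → {1,2} (was {}); enqueue [4]
  #7 pop 1: in={1,2} → {} (no change)
  #8 pop 2: in={1,2} → {1,2} (no change)
  #9 pop 3: in={1,2} → {1,2} (no change)
  #10 pop 4: in={1,2} → {1,2} (no change)

Fixpoint:
  val[0] = {1,2}
  val[1] = {}
  val[2] = {1,2}
  val[3] = {1,2}
  val[4] = {1,2}
  val[5] = {1,2}

{1,2}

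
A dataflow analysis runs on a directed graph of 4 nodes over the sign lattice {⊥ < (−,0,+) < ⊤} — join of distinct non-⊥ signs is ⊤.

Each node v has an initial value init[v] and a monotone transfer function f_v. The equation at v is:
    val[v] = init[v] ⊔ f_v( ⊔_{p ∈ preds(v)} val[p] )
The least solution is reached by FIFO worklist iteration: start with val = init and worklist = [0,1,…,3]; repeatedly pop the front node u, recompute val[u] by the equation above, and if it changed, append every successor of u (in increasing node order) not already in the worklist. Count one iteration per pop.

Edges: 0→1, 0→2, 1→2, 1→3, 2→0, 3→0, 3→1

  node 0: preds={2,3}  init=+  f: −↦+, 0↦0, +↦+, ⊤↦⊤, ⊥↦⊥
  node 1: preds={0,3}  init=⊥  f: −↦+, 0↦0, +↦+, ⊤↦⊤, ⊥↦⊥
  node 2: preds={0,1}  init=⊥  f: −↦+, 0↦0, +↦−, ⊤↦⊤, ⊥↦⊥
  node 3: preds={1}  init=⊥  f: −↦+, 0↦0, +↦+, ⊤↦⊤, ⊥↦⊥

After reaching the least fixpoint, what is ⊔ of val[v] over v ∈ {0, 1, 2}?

Trace (10 dequeues):
  [1] u=0 | in ⊥ | out + | ==
  [2] u=1 | in + | out + | prev ⊥ | push {}
  [3] u=2 | in + | out − | prev ⊥ | push {0}
  [4] u=3 | in + | out + | prev ⊥ | push {1}
  [5] u=0 | in ⊤ | out ⊤ | prev + | push {2}
  [6] u=1 | in ⊤ | out ⊤ | prev + | push {3}
  [7] u=2 | in ⊤ | out ⊤ | prev − | push {0}
  [8] u=3 | in ⊤ | out ⊤ | prev + | push {1}
  [9] u=0 | in ⊤ | out ⊤ | ==
  [10] u=1 | in ⊤ | out ⊤ | ==

Converged values:
  [0] ⊤
  [1] ⊤
  [2] ⊤
  [3] ⊤

⊤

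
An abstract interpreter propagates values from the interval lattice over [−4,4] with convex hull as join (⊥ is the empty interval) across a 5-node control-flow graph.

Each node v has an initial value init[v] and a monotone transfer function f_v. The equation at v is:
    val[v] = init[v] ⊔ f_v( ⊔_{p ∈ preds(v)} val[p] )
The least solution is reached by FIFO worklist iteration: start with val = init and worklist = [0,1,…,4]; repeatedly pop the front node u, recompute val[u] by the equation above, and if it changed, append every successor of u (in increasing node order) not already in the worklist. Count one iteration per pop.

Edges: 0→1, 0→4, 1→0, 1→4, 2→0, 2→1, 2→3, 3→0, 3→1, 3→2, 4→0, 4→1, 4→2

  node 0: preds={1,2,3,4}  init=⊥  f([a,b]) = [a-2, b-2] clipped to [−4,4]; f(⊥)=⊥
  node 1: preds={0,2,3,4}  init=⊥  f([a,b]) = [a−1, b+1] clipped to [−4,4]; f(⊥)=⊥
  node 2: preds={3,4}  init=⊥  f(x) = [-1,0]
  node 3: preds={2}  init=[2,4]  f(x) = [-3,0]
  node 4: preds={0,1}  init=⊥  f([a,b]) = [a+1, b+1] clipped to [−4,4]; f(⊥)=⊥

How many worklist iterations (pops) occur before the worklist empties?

Iteration log — 12 steps:
  step 1. node 0  ⊔preds=[2,4]  new=[0,2]  old=⊥  +wl: 
  step 2. node 1  ⊔preds=[0,4]  new=[-1,4]  old=⊥  +wl: 0
  step 3. node 2  ⊔preds=[2,4]  new=[-1,0]  old=⊥  +wl: 1
  step 4. node 3  ⊔preds=[-1,0]  new=[-3,4]  old=[2,4]  +wl: 2
  step 5. node 4  ⊔preds=[-1,4]  new=[0,4]  old=⊥  +wl: 
  step 6. node 0  ⊔preds=[-3,4]  new=[-4,2]  old=[0,2]  +wl: 4
  step 7. node 1  ⊔preds=[-4,4]  new=[-4,4]  old=[-1,4]  +wl: 0
  step 8. node 2  ⊔preds=[-3,4]  new=[-1,0]  stable
  step 9. node 4  ⊔preds=[-4,4]  new=[-3,4]  old=[0,4]  +wl: 1,2
  step 10. node 0  ⊔preds=[-4,4]  new=[-4,2]  stable
  step 11. node 1  ⊔preds=[-4,4]  new=[-4,4]  stable
  step 12. node 2  ⊔preds=[-3,4]  new=[-1,0]  stable

Least fixpoint reached:
  node 0: [-4,2]
  node 1: [-4,4]
  node 2: [-1,0]
  node 3: [-3,4]
  node 4: [-3,4]

12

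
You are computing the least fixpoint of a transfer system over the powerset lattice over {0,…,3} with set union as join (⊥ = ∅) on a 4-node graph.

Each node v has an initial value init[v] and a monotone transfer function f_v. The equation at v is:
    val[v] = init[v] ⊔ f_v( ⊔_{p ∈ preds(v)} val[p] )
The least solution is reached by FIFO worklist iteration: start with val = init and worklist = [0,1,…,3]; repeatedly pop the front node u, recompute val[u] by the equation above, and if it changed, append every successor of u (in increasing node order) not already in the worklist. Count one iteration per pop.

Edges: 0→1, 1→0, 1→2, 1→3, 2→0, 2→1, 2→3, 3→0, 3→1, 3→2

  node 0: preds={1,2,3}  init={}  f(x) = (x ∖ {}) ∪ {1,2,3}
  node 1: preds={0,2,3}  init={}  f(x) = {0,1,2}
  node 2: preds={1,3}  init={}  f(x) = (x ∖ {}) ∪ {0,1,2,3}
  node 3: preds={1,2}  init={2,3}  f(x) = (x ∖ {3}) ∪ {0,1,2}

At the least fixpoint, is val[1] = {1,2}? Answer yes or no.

no

Iteration log — 7 steps:
  step 1. node 0  ⊔preds={2,3}  new={1,2,3}  old={}  +wl: 
  step 2. node 1  ⊔preds={1,2,3}  new={0,1,2}  old={}  +wl: 0
  step 3. node 2  ⊔preds={0,1,2,3}  new={0,1,2,3}  old={}  +wl: 1
  step 4. node 3  ⊔preds={0,1,2,3}  new={0,1,2,3}  old={2,3}  +wl: 2
  step 5. node 0  ⊔preds={0,1,2,3}  new={0,1,2,3}  old={1,2,3}  +wl: 
  step 6. node 1  ⊔preds={0,1,2,3}  new={0,1,2}  stable
  step 7. node 2  ⊔preds={0,1,2,3}  new={0,1,2,3}  stable

Least fixpoint reached:
  node 0: {0,1,2,3}
  node 1: {0,1,2}
  node 2: {0,1,2,3}
  node 3: {0,1,2,3}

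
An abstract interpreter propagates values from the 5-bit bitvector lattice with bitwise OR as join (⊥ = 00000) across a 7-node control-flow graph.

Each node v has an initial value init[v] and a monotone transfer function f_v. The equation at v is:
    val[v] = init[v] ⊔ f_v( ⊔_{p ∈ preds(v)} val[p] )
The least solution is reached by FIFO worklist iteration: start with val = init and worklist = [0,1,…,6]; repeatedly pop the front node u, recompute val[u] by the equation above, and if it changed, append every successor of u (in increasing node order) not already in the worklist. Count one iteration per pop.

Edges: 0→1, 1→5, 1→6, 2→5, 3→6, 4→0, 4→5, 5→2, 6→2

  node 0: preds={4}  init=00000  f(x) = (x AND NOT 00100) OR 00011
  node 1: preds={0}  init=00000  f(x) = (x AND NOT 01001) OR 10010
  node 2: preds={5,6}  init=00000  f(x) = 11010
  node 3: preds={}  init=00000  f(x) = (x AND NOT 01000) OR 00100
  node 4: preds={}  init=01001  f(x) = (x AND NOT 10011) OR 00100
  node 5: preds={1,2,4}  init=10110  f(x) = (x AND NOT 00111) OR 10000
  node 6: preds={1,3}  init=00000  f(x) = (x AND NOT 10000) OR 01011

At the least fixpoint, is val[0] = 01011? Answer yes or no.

Worklist (9 pops):
  #1 pop 0: in=01001 → 01011 (was 00000); enqueue []
  #2 pop 1: in=01011 → 10010 (was 00000); enqueue []
  #3 pop 2: in=10110 → 11010 (was 00000); enqueue []
  #4 pop 3: in=00000 → 00100 (was 00000); enqueue []
  #5 pop 4: in=00000 → 01101 (was 01001); enqueue [0]
  #6 pop 5: in=11111 → 11110 (was 10110); enqueue [2]
  #7 pop 6: in=10110 → 01111 (was 00000); enqueue []
  #8 pop 0: in=01101 → 01011 (no change)
  #9 pop 2: in=11111 → 11010 (no change)

Fixpoint:
  val[0] = 01011
  val[1] = 10010
  val[2] = 11010
  val[3] = 00100
  val[4] = 01101
  val[5] = 11110
  val[6] = 01111

yes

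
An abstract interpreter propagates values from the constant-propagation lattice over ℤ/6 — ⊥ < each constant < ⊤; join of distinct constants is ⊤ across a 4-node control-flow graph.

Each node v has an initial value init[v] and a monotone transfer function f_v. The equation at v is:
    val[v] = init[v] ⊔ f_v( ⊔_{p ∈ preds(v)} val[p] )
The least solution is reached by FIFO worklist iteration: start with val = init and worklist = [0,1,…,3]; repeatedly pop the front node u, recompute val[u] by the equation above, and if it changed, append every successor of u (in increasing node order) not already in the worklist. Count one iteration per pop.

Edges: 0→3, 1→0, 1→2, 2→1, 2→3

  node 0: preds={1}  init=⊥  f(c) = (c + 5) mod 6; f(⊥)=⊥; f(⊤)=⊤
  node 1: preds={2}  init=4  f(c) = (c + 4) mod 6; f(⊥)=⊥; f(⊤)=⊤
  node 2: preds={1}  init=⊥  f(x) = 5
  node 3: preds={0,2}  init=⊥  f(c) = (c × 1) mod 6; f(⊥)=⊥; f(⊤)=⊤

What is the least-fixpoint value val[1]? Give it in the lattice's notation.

Worklist (8 pops):
  #1 pop 0: in=4 → 3 (was ⊥); enqueue []
  #2 pop 1: in=⊥ → 4 (no change)
  #3 pop 2: in=4 → 5 (was ⊥); enqueue [1]
  #4 pop 3: in=⊤ → ⊤ (was ⊥); enqueue []
  #5 pop 1: in=5 → ⊤ (was 4); enqueue [0,2]
  #6 pop 0: in=⊤ → ⊤ (was 3); enqueue [3]
  #7 pop 2: in=⊤ → 5 (no change)
  #8 pop 3: in=⊤ → ⊤ (no change)

Fixpoint:
  val[0] = ⊤
  val[1] = ⊤
  val[2] = 5
  val[3] = ⊤

⊤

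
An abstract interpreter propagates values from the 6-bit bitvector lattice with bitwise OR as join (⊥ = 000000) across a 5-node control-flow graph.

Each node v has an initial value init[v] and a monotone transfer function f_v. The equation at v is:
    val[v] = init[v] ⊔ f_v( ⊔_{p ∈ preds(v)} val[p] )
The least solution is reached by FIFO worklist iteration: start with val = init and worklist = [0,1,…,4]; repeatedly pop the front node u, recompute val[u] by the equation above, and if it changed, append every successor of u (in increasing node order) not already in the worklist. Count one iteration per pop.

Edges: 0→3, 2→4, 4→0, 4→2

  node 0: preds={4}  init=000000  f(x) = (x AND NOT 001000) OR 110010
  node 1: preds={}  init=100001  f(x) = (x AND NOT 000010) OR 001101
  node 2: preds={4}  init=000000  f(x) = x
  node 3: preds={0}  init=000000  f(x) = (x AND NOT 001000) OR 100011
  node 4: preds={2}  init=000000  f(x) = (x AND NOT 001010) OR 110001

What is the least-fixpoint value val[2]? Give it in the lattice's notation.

Trace (9 dequeues):
  [1] u=0 | in 000000 | out 110010 | prev 000000 | push {}
  [2] u=1 | in 000000 | out 101101 | prev 100001 | push {}
  [3] u=2 | in 000000 | out 000000 | ==
  [4] u=3 | in 110010 | out 110011 | prev 000000 | push {}
  [5] u=4 | in 000000 | out 110001 | prev 000000 | push {0,2}
  [6] u=0 | in 110001 | out 110011 | prev 110010 | push {3}
  [7] u=2 | in 110001 | out 110001 | prev 000000 | push {4}
  [8] u=3 | in 110011 | out 110011 | ==
  [9] u=4 | in 110001 | out 110001 | ==

Converged values:
  [0] 110011
  [1] 101101
  [2] 110001
  [3] 110011
  [4] 110001

110001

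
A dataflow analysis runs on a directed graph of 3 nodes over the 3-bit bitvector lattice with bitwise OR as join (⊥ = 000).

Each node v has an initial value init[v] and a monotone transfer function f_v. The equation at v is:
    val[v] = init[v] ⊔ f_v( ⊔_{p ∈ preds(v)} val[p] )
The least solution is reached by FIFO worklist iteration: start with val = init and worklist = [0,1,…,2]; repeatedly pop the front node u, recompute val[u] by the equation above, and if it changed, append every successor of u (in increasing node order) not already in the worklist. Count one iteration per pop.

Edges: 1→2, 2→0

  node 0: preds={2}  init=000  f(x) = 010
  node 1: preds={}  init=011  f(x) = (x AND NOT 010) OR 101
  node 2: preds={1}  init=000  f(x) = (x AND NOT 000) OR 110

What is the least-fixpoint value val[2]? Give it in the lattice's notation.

111

Worklist (4 pops):
  #1 pop 0: in=000 → 010 (was 000); enqueue []
  #2 pop 1: in=000 → 111 (was 011); enqueue []
  #3 pop 2: in=111 → 111 (was 000); enqueue [0]
  #4 pop 0: in=111 → 010 (no change)

Fixpoint:
  val[0] = 010
  val[1] = 111
  val[2] = 111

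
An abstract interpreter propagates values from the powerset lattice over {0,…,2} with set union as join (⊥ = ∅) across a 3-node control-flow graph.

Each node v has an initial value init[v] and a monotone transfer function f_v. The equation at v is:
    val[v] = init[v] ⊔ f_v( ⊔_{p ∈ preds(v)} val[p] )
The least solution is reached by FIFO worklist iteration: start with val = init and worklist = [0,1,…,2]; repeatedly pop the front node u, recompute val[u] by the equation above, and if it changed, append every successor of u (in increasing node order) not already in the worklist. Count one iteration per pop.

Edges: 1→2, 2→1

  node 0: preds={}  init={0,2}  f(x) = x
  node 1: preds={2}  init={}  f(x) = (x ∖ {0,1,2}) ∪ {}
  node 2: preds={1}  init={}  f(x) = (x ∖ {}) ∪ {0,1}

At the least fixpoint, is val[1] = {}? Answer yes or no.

yes

Iteration log — 4 steps:
  step 1. node 0  ⊔preds={}  new={0,2}  stable
  step 2. node 1  ⊔preds={}  new={}  stable
  step 3. node 2  ⊔preds={}  new={0,1}  old={}  +wl: 1
  step 4. node 1  ⊔preds={0,1}  new={}  stable

Least fixpoint reached:
  node 0: {0,2}
  node 1: {}
  node 2: {0,1}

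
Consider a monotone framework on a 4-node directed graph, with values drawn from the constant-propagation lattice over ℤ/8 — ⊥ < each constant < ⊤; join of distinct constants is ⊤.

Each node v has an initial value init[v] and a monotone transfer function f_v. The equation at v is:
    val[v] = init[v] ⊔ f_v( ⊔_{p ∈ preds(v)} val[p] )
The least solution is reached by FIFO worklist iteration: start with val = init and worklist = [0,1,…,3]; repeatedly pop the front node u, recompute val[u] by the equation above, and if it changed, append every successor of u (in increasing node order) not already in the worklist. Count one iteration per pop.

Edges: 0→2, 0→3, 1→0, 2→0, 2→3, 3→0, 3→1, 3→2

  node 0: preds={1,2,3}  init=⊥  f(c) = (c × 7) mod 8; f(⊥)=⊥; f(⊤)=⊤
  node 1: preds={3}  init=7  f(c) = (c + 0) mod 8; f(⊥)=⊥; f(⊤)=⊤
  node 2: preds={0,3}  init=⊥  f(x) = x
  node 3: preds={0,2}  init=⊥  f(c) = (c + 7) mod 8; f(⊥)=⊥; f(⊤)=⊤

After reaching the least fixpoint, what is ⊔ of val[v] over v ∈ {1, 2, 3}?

⊤

Iteration log — 11 steps:
  step 1. node 0  ⊔preds=7  new=1  old=⊥  +wl: 
  step 2. node 1  ⊔preds=⊥  new=7  stable
  step 3. node 2  ⊔preds=1  new=1  old=⊥  +wl: 0
  step 4. node 3  ⊔preds=1  new=0  old=⊥  +wl: 1,2
  step 5. node 0  ⊔preds=⊤  new=⊤  old=1  +wl: 3
  step 6. node 1  ⊔preds=0  new=⊤  old=7  +wl: 0
  step 7. node 2  ⊔preds=⊤  new=⊤  old=1  +wl: 
  step 8. node 3  ⊔preds=⊤  new=⊤  old=0  +wl: 1,2
  step 9. node 0  ⊔preds=⊤  new=⊤  stable
  step 10. node 1  ⊔preds=⊤  new=⊤  stable
  step 11. node 2  ⊔preds=⊤  new=⊤  stable

Least fixpoint reached:
  node 0: ⊤
  node 1: ⊤
  node 2: ⊤
  node 3: ⊤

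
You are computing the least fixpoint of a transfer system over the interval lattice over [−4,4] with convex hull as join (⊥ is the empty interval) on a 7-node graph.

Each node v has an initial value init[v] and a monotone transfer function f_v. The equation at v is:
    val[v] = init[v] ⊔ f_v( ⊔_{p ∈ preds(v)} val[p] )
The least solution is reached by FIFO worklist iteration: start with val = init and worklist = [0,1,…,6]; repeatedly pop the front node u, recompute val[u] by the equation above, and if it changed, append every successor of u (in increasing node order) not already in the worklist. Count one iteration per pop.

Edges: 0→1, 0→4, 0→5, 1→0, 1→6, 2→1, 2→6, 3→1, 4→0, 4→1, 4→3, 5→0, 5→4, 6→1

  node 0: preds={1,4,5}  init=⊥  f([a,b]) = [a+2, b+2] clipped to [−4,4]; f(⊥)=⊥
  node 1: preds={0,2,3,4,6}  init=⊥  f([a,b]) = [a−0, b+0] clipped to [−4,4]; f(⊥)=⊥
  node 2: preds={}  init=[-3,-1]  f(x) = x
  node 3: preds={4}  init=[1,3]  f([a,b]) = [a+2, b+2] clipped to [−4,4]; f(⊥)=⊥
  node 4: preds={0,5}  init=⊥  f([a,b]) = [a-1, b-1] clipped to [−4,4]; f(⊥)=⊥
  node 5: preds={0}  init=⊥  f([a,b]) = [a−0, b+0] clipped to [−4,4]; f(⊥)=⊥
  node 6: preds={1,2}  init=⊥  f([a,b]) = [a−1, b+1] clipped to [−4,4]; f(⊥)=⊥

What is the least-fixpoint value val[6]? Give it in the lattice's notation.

[-4,4]

Trace (22 dequeues):
  [1] u=0 | in ⊥ | out ⊥ | ==
  [2] u=1 | in [-3,3] | out [-3,3] | prev ⊥ | push {0}
  [3] u=2 | in ⊥ | out [-3,-1] | ==
  [4] u=3 | in ⊥ | out [1,3] | ==
  [5] u=4 | in ⊥ | out ⊥ | ==
  [6] u=5 | in ⊥ | out ⊥ | ==
  [7] u=6 | in [-3,3] | out [-4,4] | prev ⊥ | push {1}
  [8] u=0 | in [-3,3] | out [-1,4] | prev ⊥ | push {4,5}
  [9] u=1 | in [-4,4] | out [-4,4] | prev [-3,3] | push {0,6}
  [10] u=4 | in [-1,4] | out [-2,3] | prev ⊥ | push {1,3}
  [11] u=5 | in [-1,4] | out [-1,4] | prev ⊥ | push {4}
  [12] u=0 | in [-4,4] | out [-2,4] | prev [-1,4] | push {5}
  [13] u=6 | in [-4,4] | out [-4,4] | ==
  [14] u=1 | in [-4,4] | out [-4,4] | ==
  [15] u=3 | in [-2,3] | out [0,4] | prev [1,3] | push {1}
  [16] u=4 | in [-2,4] | out [-3,3] | prev [-2,3] | push {0,3}
  [17] u=5 | in [-2,4] | out [-2,4] | prev [-1,4] | push {4}
  [18] u=1 | in [-4,4] | out [-4,4] | ==
  [19] u=0 | in [-4,4] | out [-2,4] | ==
  [20] u=3 | in [-3,3] | out [-1,4] | prev [0,4] | push {1}
  [21] u=4 | in [-2,4] | out [-3,3] | ==
  [22] u=1 | in [-4,4] | out [-4,4] | ==

Converged values:
  [0] [-2,4]
  [1] [-4,4]
  [2] [-3,-1]
  [3] [-1,4]
  [4] [-3,3]
  [5] [-2,4]
  [6] [-4,4]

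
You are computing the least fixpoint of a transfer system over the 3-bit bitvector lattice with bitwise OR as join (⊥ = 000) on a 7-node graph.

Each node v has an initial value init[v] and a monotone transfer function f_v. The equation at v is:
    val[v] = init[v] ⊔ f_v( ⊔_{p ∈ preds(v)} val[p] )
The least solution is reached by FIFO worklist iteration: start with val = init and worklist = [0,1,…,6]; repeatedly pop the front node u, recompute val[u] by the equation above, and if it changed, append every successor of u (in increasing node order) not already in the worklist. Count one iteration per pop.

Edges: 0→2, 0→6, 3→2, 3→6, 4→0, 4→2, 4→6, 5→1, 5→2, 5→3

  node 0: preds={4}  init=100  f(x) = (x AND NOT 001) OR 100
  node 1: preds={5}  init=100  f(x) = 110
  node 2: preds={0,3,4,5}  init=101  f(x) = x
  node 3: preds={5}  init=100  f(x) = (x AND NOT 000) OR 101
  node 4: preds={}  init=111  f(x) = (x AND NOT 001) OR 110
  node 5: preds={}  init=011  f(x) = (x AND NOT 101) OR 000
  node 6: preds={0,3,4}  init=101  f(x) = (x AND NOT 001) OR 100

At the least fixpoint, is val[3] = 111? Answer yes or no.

yes

Iteration log — 8 steps:
  step 1. node 0  ⊔preds=111  new=110  old=100  +wl: 
  step 2. node 1  ⊔preds=011  new=110  old=100  +wl: 
  step 3. node 2  ⊔preds=111  new=111  old=101  +wl: 
  step 4. node 3  ⊔preds=011  new=111  old=100  +wl: 2
  step 5. node 4  ⊔preds=000  new=111  stable
  step 6. node 5  ⊔preds=000  new=011  stable
  step 7. node 6  ⊔preds=111  new=111  old=101  +wl: 
  step 8. node 2  ⊔preds=111  new=111  stable

Least fixpoint reached:
  node 0: 110
  node 1: 110
  node 2: 111
  node 3: 111
  node 4: 111
  node 5: 011
  node 6: 111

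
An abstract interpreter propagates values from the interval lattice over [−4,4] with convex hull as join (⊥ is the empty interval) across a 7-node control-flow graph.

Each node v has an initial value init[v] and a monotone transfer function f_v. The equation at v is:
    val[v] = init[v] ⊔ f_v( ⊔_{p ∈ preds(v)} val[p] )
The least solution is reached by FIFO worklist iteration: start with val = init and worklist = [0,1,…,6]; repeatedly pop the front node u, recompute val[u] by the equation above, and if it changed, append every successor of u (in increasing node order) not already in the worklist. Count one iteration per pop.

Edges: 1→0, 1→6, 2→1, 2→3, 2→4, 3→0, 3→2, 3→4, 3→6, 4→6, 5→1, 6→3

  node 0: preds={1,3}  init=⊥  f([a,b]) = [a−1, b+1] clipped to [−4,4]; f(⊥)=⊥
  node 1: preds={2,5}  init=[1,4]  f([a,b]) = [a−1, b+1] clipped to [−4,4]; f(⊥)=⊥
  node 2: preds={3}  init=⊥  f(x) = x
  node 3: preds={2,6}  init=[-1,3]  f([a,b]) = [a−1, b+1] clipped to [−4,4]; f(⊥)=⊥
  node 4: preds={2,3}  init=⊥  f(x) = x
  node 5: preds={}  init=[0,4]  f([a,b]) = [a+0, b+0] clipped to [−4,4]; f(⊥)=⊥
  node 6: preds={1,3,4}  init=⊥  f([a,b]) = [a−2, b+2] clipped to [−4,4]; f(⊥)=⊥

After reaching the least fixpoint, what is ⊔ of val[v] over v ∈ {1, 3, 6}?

[-4,4]

Trace (23 dequeues):
  [1] u=0 | in [-1,4] | out [-2,4] | prev ⊥ | push {}
  [2] u=1 | in [0,4] | out [-1,4] | prev [1,4] | push {0}
  [3] u=2 | in [-1,3] | out [-1,3] | prev ⊥ | push {1}
  [4] u=3 | in [-1,3] | out [-2,4] | prev [-1,3] | push {2}
  [5] u=4 | in [-2,4] | out [-2,4] | prev ⊥ | push {}
  [6] u=5 | in ⊥ | out [0,4] | ==
  [7] u=6 | in [-2,4] | out [-4,4] | prev ⊥ | push {3}
  [8] u=0 | in [-2,4] | out [-3,4] | prev [-2,4] | push {}
  [9] u=1 | in [-1,4] | out [-2,4] | prev [-1,4] | push {0,6}
  [10] u=2 | in [-2,4] | out [-2,4] | prev [-1,3] | push {1,4}
  [11] u=3 | in [-4,4] | out [-4,4] | prev [-2,4] | push {2}
  [12] u=0 | in [-4,4] | out [-4,4] | prev [-3,4] | push {}
  [13] u=6 | in [-4,4] | out [-4,4] | ==
  [14] u=1 | in [-2,4] | out [-3,4] | prev [-2,4] | push {0,6}
  [15] u=4 | in [-4,4] | out [-4,4] | prev [-2,4] | push {}
  [16] u=2 | in [-4,4] | out [-4,4] | prev [-2,4] | push {1,3,4}
  [17] u=0 | in [-4,4] | out [-4,4] | ==
  [18] u=6 | in [-4,4] | out [-4,4] | ==
  [19] u=1 | in [-4,4] | out [-4,4] | prev [-3,4] | push {0,6}
  [20] u=3 | in [-4,4] | out [-4,4] | ==
  [21] u=4 | in [-4,4] | out [-4,4] | ==
  [22] u=0 | in [-4,4] | out [-4,4] | ==
  [23] u=6 | in [-4,4] | out [-4,4] | ==

Converged values:
  [0] [-4,4]
  [1] [-4,4]
  [2] [-4,4]
  [3] [-4,4]
  [4] [-4,4]
  [5] [0,4]
  [6] [-4,4]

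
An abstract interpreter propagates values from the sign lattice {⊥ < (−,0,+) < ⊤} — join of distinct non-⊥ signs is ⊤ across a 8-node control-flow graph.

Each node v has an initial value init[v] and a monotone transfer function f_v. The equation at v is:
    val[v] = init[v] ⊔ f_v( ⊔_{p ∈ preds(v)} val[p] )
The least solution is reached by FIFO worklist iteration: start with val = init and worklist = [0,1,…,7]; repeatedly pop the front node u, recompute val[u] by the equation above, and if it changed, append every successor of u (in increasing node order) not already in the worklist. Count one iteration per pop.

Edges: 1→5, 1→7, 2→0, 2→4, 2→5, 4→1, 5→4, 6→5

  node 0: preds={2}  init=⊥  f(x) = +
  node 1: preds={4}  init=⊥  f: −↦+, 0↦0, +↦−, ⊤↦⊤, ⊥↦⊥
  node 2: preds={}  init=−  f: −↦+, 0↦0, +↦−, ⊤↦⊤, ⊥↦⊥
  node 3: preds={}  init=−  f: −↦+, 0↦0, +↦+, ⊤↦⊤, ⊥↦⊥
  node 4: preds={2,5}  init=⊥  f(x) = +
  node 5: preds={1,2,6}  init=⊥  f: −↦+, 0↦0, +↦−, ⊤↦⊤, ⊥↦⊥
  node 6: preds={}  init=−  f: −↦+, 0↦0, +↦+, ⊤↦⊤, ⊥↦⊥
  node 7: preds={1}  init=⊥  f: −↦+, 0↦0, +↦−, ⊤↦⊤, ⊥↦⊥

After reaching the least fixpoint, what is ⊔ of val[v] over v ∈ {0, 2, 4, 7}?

Trace (12 dequeues):
  [1] u=0 | in − | out + | prev ⊥ | push {}
  [2] u=1 | in ⊥ | out ⊥ | ==
  [3] u=2 | in ⊥ | out − | ==
  [4] u=3 | in ⊥ | out − | ==
  [5] u=4 | in − | out + | prev ⊥ | push {1}
  [6] u=5 | in − | out + | prev ⊥ | push {4}
  [7] u=6 | in ⊥ | out − | ==
  [8] u=7 | in ⊥ | out ⊥ | ==
  [9] u=1 | in + | out − | prev ⊥ | push {5,7}
  [10] u=4 | in ⊤ | out + | ==
  [11] u=5 | in − | out + | ==
  [12] u=7 | in − | out + | prev ⊥ | push {}

Converged values:
  [0] +
  [1] −
  [2] −
  [3] −
  [4] +
  [5] +
  [6] −
  [7] +

⊤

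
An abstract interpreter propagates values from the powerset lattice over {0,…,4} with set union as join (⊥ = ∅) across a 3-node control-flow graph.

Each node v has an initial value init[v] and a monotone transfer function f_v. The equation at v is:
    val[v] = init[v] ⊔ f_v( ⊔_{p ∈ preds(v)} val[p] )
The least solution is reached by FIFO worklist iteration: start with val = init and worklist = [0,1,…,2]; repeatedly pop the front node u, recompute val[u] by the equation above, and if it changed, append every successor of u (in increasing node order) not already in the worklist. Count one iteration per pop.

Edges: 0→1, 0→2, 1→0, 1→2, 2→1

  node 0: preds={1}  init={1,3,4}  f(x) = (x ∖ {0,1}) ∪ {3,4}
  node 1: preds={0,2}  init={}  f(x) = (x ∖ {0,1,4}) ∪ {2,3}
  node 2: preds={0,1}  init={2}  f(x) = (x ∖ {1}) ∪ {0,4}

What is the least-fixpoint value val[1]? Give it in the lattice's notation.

Worklist (6 pops):
  #1 pop 0: in={} → {1,3,4} (no change)
  #2 pop 1: in={1,2,3,4} → {2,3} (was {}); enqueue [0]
  #3 pop 2: in={1,2,3,4} → {0,2,3,4} (was {2}); enqueue [1]
  #4 pop 0: in={2,3} → {1,2,3,4} (was {1,3,4}); enqueue [2]
  #5 pop 1: in={0,1,2,3,4} → {2,3} (no change)
  #6 pop 2: in={1,2,3,4} → {0,2,3,4} (no change)

Fixpoint:
  val[0] = {1,2,3,4}
  val[1] = {2,3}
  val[2] = {0,2,3,4}

{2,3}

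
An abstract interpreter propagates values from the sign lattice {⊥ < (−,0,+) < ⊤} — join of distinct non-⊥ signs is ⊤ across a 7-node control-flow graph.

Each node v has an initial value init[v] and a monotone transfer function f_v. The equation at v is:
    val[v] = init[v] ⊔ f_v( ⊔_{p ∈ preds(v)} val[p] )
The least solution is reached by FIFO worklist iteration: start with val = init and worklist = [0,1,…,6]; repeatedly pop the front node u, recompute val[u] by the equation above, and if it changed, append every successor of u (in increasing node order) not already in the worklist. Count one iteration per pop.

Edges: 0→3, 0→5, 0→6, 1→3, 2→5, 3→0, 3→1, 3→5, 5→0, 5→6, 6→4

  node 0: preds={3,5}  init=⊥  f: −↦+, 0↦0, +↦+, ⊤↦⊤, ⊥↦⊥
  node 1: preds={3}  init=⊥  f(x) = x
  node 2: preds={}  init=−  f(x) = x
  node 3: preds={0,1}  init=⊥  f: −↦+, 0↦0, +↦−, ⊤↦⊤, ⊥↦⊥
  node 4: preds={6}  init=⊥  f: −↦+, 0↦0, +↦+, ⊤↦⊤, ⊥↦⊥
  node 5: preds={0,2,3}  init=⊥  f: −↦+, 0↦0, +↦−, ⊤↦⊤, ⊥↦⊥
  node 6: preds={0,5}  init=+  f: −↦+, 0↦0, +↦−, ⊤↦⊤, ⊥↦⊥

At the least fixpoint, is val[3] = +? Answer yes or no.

no

Trace (20 dequeues):
  [1] u=0 | in ⊥ | out ⊥ | ==
  [2] u=1 | in ⊥ | out ⊥ | ==
  [3] u=2 | in ⊥ | out − | ==
  [4] u=3 | in ⊥ | out ⊥ | ==
  [5] u=4 | in + | out + | prev ⊥ | push {}
  [6] u=5 | in − | out + | prev ⊥ | push {0}
  [7] u=6 | in + | out ⊤ | prev + | push {4}
  [8] u=0 | in + | out + | prev ⊥ | push {3,5,6}
  [9] u=4 | in ⊤ | out ⊤ | prev + | push {}
  [10] u=3 | in + | out − | prev ⊥ | push {0,1}
  [11] u=5 | in ⊤ | out ⊤ | prev + | push {}
  [12] u=6 | in ⊤ | out ⊤ | ==
  [13] u=0 | in ⊤ | out ⊤ | prev + | push {3,5,6}
  [14] u=1 | in − | out − | prev ⊥ | push {}
  [15] u=3 | in ⊤ | out ⊤ | prev − | push {0,1}
  [16] u=5 | in ⊤ | out ⊤ | ==
  [17] u=6 | in ⊤ | out ⊤ | ==
  [18] u=0 | in ⊤ | out ⊤ | ==
  [19] u=1 | in ⊤ | out ⊤ | prev − | push {3}
  [20] u=3 | in ⊤ | out ⊤ | ==

Converged values:
  [0] ⊤
  [1] ⊤
  [2] −
  [3] ⊤
  [4] ⊤
  [5] ⊤
  [6] ⊤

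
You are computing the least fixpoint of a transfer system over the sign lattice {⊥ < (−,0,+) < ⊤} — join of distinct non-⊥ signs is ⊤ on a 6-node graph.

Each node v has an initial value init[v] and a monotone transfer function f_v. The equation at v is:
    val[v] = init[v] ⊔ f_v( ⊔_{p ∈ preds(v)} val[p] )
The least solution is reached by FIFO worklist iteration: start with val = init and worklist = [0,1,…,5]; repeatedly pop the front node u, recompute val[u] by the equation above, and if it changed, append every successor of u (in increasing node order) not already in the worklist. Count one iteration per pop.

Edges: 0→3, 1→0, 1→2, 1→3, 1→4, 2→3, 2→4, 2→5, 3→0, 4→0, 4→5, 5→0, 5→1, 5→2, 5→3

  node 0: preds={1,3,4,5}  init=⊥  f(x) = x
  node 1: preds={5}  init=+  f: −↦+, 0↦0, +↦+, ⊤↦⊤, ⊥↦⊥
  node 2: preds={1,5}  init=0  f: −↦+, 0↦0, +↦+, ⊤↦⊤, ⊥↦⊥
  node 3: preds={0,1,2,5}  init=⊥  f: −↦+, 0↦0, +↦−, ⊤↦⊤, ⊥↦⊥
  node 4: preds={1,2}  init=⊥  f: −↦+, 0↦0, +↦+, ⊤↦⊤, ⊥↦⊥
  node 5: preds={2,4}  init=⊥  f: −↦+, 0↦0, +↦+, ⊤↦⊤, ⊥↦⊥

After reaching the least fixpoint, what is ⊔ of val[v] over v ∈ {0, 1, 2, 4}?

Iteration log — 12 steps:
  step 1. node 0  ⊔preds=+  new=+  old=⊥  +wl: 
  step 2. node 1  ⊔preds=⊥  new=+  stable
  step 3. node 2  ⊔preds=+  new=⊤  old=0  +wl: 
  step 4. node 3  ⊔preds=⊤  new=⊤  old=⊥  +wl: 0
  step 5. node 4  ⊔preds=⊤  new=⊤  old=⊥  +wl: 
  step 6. node 5  ⊔preds=⊤  new=⊤  old=⊥  +wl: 1,2,3
  step 7. node 0  ⊔preds=⊤  new=⊤  old=+  +wl: 
  step 8. node 1  ⊔preds=⊤  new=⊤  old=+  +wl: 0,4
  step 9. node 2  ⊔preds=⊤  new=⊤  stable
  step 10. node 3  ⊔preds=⊤  new=⊤  stable
  step 11. node 0  ⊔preds=⊤  new=⊤  stable
  step 12. node 4  ⊔preds=⊤  new=⊤  stable

Least fixpoint reached:
  node 0: ⊤
  node 1: ⊤
  node 2: ⊤
  node 3: ⊤
  node 4: ⊤
  node 5: ⊤

⊤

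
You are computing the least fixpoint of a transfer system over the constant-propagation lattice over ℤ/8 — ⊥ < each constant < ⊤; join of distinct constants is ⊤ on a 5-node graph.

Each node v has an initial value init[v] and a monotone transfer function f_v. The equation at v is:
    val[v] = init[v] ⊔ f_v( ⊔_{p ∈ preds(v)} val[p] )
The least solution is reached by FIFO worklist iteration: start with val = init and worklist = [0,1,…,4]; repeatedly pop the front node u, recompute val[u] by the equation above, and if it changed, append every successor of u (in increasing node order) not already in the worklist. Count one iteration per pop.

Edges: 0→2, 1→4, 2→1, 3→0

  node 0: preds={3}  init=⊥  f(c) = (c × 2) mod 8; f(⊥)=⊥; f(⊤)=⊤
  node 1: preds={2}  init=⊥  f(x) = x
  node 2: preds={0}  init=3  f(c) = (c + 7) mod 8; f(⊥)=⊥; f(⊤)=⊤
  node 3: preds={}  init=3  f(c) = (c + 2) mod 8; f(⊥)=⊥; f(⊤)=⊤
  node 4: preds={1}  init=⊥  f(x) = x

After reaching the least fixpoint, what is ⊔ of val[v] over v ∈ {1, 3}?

Trace (7 dequeues):
  [1] u=0 | in 3 | out 6 | prev ⊥ | push {}
  [2] u=1 | in 3 | out 3 | prev ⊥ | push {}
  [3] u=2 | in 6 | out ⊤ | prev 3 | push {1}
  [4] u=3 | in ⊥ | out 3 | ==
  [5] u=4 | in 3 | out 3 | prev ⊥ | push {}
  [6] u=1 | in ⊤ | out ⊤ | prev 3 | push {4}
  [7] u=4 | in ⊤ | out ⊤ | prev 3 | push {}

Converged values:
  [0] 6
  [1] ⊤
  [2] ⊤
  [3] 3
  [4] ⊤

⊤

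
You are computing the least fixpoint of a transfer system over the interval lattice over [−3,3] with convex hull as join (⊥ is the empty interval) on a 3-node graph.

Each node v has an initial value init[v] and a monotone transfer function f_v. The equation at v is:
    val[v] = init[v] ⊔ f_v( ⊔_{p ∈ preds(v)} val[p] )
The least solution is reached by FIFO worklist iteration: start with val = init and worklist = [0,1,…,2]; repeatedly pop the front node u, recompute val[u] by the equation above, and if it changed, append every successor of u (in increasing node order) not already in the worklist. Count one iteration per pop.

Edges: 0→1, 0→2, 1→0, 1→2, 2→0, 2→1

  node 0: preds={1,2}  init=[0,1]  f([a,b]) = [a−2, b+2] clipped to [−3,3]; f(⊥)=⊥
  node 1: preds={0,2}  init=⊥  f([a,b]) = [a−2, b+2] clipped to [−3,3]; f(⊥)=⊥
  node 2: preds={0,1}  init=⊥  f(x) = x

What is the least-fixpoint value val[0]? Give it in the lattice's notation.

[-3,3]

Worklist (8 pops):
  #1 pop 0: in=⊥ → [0,1] (no change)
  #2 pop 1: in=[0,1] → [-2,3] (was ⊥); enqueue [0]
  #3 pop 2: in=[-2,3] → [-2,3] (was ⊥); enqueue [1]
  #4 pop 0: in=[-2,3] → [-3,3] (was [0,1]); enqueue [2]
  #5 pop 1: in=[-3,3] → [-3,3] (was [-2,3]); enqueue [0]
  #6 pop 2: in=[-3,3] → [-3,3] (was [-2,3]); enqueue [1]
  #7 pop 0: in=[-3,3] → [-3,3] (no change)
  #8 pop 1: in=[-3,3] → [-3,3] (no change)

Fixpoint:
  val[0] = [-3,3]
  val[1] = [-3,3]
  val[2] = [-3,3]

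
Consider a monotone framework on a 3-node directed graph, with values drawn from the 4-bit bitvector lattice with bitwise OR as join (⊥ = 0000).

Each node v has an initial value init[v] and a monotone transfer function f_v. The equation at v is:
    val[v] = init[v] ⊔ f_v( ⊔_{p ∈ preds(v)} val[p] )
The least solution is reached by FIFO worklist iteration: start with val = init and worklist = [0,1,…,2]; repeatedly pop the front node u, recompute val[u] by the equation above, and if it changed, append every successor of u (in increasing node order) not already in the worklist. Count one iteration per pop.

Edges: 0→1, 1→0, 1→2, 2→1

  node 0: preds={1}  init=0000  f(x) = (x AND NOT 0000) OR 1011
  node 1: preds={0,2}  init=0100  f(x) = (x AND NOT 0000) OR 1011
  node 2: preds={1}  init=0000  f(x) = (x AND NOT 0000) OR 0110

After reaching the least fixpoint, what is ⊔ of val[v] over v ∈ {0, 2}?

Trace (5 dequeues):
  [1] u=0 | in 0100 | out 1111 | prev 0000 | push {}
  [2] u=1 | in 1111 | out 1111 | prev 0100 | push {0}
  [3] u=2 | in 1111 | out 1111 | prev 0000 | push {1}
  [4] u=0 | in 1111 | out 1111 | ==
  [5] u=1 | in 1111 | out 1111 | ==

Converged values:
  [0] 1111
  [1] 1111
  [2] 1111

1111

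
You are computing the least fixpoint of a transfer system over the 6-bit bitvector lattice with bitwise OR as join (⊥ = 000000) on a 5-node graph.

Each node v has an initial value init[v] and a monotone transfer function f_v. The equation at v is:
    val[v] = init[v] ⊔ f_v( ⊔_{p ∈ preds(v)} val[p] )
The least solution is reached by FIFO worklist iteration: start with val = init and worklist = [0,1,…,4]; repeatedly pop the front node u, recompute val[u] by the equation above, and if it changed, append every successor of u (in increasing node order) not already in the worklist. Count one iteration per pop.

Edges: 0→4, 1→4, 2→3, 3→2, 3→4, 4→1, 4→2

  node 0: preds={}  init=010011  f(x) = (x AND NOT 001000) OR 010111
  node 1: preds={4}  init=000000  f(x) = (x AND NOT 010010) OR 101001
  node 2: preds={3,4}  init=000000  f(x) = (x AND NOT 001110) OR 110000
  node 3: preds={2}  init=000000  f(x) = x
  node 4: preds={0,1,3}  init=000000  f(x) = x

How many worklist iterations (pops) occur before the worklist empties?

Trace (10 dequeues):
  [1] u=0 | in 000000 | out 010111 | prev 010011 | push {}
  [2] u=1 | in 000000 | out 101001 | prev 000000 | push {}
  [3] u=2 | in 000000 | out 110000 | prev 000000 | push {}
  [4] u=3 | in 110000 | out 110000 | prev 000000 | push {2}
  [5] u=4 | in 111111 | out 111111 | prev 000000 | push {1}
  [6] u=2 | in 111111 | out 110001 | prev 110000 | push {3}
  [7] u=1 | in 111111 | out 101101 | prev 101001 | push {4}
  [8] u=3 | in 110001 | out 110001 | prev 110000 | push {2}
  [9] u=4 | in 111111 | out 111111 | ==
  [10] u=2 | in 111111 | out 110001 | ==

Converged values:
  [0] 010111
  [1] 101101
  [2] 110001
  [3] 110001
  [4] 111111

10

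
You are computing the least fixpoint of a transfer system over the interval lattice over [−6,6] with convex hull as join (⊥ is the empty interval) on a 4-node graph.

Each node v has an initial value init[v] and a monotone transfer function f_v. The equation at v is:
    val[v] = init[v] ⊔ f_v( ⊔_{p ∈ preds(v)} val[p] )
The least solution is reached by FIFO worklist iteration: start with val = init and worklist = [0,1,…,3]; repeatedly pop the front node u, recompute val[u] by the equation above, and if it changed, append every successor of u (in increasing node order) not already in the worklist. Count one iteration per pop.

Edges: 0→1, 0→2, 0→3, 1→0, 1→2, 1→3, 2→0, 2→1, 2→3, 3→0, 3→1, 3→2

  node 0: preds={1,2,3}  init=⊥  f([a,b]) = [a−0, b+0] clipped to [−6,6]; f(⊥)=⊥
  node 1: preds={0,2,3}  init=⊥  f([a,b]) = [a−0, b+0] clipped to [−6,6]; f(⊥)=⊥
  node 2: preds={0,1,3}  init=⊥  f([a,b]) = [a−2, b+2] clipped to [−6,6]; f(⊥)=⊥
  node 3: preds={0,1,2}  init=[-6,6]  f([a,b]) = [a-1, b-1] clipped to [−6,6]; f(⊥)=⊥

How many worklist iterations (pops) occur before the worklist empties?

6

Trace (6 dequeues):
  [1] u=0 | in [-6,6] | out [-6,6] | prev ⊥ | push {}
  [2] u=1 | in [-6,6] | out [-6,6] | prev ⊥ | push {0}
  [3] u=2 | in [-6,6] | out [-6,6] | prev ⊥ | push {1}
  [4] u=3 | in [-6,6] | out [-6,6] | ==
  [5] u=0 | in [-6,6] | out [-6,6] | ==
  [6] u=1 | in [-6,6] | out [-6,6] | ==

Converged values:
  [0] [-6,6]
  [1] [-6,6]
  [2] [-6,6]
  [3] [-6,6]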